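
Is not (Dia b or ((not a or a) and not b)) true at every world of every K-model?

Tableau for the negation Dia b or ((not a or a) and not b):
1. Dia b or ((not a or a) and not b), 0
2. (not a or a) and not b, 0
3. not a or a, 0
4. not b, 0
5. a, 0
The negation has an open branch (countermodel exists).

Invalid (countermodel exists)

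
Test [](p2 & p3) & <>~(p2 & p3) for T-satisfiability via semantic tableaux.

1. [](p2 & p3) & <>~(p2 & p3), 0
2. [](p2 & p3), 0   [&-rule on 1]
3. <>~(p2 & p3), 0   [&-rule on 1]
4. p2 & p3, 0   [[]-rule on 2 via 0R0]
5. p2, 0   [&-rule on 4]
6. p3, 0   [&-rule on 4]
7. ~(p2 & p3), 1   [<>-rule on 3: fresh world 1, 0R1]
8. p2 & p3, 1   [[]-rule on 2 via 0R1]
9. p2, 1   [&-rule on 8]
10. p3, 1   [&-rule on 8]
11. ~p3, 1   [~&-rule on 7 (branches; this branch)]
Accessibility: 0R0, 0R1, 1R1
Branch closes: p3 and ~p3 both at 1.
(One branch shown.) All branches close.

No, unsatisfiable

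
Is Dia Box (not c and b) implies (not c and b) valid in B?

Tableau for the negation not (Dia Box (not c and b) implies (not c and b)):
1. not (Dia Box (not c and b) implies (not c and b)), u
2. Dia Box (not c and b), u
3. not (not c and b), u
4. not b, u
5. Box (not c and b), v
6. not c and b, u
7. not c, u
8. b, u
Accessibility: uRu, uRv, vRu, vRv
Branch closes: b and not b both at u.
All branches of the negation close; one closing branch shown above.

Yes, valid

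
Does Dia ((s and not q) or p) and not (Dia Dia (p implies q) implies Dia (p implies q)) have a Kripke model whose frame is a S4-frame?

Unsatisfiable (every branch closes)

1. Dia ((s and not q) or p) and not (Dia Dia (p implies q) implies Dia (p implies q)), u
2. Dia ((s and not q) or p), u
3. not (Dia Dia (p implies q) implies Dia (p implies q)), u
4. Dia Dia (p implies q), u
5. not Dia (p implies q), u
6. not (p implies q), u
7. p, u
8. not q, u
9. (s and not q) or p, v
10. not (p implies q), v
11. p, v
12. not q, v
13. s and not q, v
14. s, v
15. Dia (p implies q), w
16. not (p implies q), w
17. p, w
18. not q, w
19. p implies q, x
20. not (p implies q), x
21. p, x
22. not q, x
23. q, x
Accessibility: uRu, uRv, uRw, uRx, vRv, wRw, wRx, xRx
Branch closes: q and not q both at x.
(One branch shown.) All branches close.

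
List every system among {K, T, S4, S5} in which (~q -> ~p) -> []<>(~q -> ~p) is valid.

S5

S5-tableau for the negation ~((~q -> ~p) -> []<>(~q -> ~p)):
1. ~((~q -> ~p) -> []<>(~q -> ~p)), u
2. ~q -> ~p, u   [~->-rule on 1]
3. ~[]<>(~q -> ~p), u   [~->-rule on 1]
4. ~p, u   [->-rule on 2 (branches; this branch)]
5. ~<>(~q -> ~p), v   [~[]-rule on 3: fresh world v, uRv]
6. ~(~q -> ~p), u   [~<>-rule on 5 via vRu]
7. ~q, u   [~->-rule on 6]
8. p, u   [~->-rule on 6]
Accessibility: uRu, uRv, vRu, vRv
Branch closes: p and ~p both at u.
Every branch closes (one shown): valid in S5.
S4-tableau for the negation ~((~q -> ~p) -> []<>(~q -> ~p)):
1. ~((~q -> ~p) -> []<>(~q -> ~p)), u
2. ~q -> ~p, u   [~->-rule on 1]
3. ~[]<>(~q -> ~p), u   [~->-rule on 1]
4. ~p, u   [->-rule on 2 (branches; this branch)]
5. ~<>(~q -> ~p), v   [~[]-rule on 3: fresh world v, uRv]
6. ~(~q -> ~p), v   [~<>-rule on 5 via vRv]
7. ~q, v   [~->-rule on 6]
8. p, v   [~->-rule on 6]
Accessibility: uRu, uRv, vRv
Complete open branch: countermodel on an S4-frame, so not valid in S4, nor in K, T (the same frame is also a K-frame and a T-frame).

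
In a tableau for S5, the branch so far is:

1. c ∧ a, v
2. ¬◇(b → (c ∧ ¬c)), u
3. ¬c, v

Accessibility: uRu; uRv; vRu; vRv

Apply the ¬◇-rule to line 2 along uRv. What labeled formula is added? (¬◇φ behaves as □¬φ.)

¬◇φ behaves as □¬φ: propagate the negated body to each accessible world.

¬(b → (c ∧ ¬c)), v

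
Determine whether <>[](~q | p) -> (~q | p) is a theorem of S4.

Invalid (countermodel exists)

Tableau for the negation ~(<>[](~q | p) -> (~q | p)):
1. ~(<>[](~q | p) -> (~q | p)), 0
2. <>[](~q | p), 0   [~->-rule on 1]
3. ~(~q | p), 0   [~->-rule on 1]
4. q, 0   [~|-rule on 3]
5. ~p, 0   [~|-rule on 3]
6. [](~q | p), 1   [<>-rule on 2: fresh world 1, 0R1]
7. ~q | p, 1   [[]-rule on 6 via 1R1]
8. p, 1   [|-rule on 7 (branches; this branch)]
Accessibility: 0R0, 0R1, 1R1
The negation has an open branch (countermodel exists).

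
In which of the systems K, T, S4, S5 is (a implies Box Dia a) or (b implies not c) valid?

S5-tableau for the negation not ((a implies Box Dia a) or (b implies not c)):
1. not ((a implies Box Dia a) or (b implies not c)), u
2. not (a implies Box Dia a), u   [neg-or-rule on 1]
3. not (b implies not c), u   [neg-or-rule on 1]
4. a, u   [neg-implies-rule on 2]
5. not Box Dia a, u   [neg-implies-rule on 2]
6. b, u   [neg-implies-rule on 3]
7. c, u   [neg-implies-rule on 3]
8. not Dia a, v   [neg-Box-rule on 5: fresh world v, uRv]
9. not a, u   [neg-Dia-rule on 8 via vRu]
Accessibility: uRu, uRv, vRu, vRv
Branch closes: a and not a both at u.
Every branch closes (one shown): valid in S5.
S4-tableau for the negation not ((a implies Box Dia a) or (b implies not c)):
1. not ((a implies Box Dia a) or (b implies not c)), u
2. not (a implies Box Dia a), u   [neg-or-rule on 1]
3. not (b implies not c), u   [neg-or-rule on 1]
4. a, u   [neg-implies-rule on 2]
5. not Box Dia a, u   [neg-implies-rule on 2]
6. b, u   [neg-implies-rule on 3]
7. c, u   [neg-implies-rule on 3]
8. not Dia a, v   [neg-Box-rule on 5: fresh world v, uRv]
9. not a, v   [neg-Dia-rule on 8 via vRv]
Accessibility: uRu, uRv, vRv
Complete open branch: countermodel on an S4-frame, so not valid in S4, nor in K, T (the same frame is also a K-frame and a T-frame).

S5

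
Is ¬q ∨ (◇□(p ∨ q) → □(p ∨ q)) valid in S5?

Valid

Tableau for the negation ¬(¬q ∨ (◇□(p ∨ q) → □(p ∨ q))):
1. ¬(¬q ∨ (◇□(p ∨ q) → □(p ∨ q))), 0
2. q, 0
3. ¬(◇□(p ∨ q) → □(p ∨ q)), 0
4. ◇□(p ∨ q), 0
5. ¬□(p ∨ q), 0
6. □(p ∨ q), 1
7. p ∨ q, 0
8. p ∨ q, 1
9. q, 1
10. ¬(p ∨ q), 2
11. ¬p, 2
12. ¬q, 2
13. p ∨ q, 2
14. q, 2
Accessibility: 0R0, 0R1, 0R2, 1R0, 1R1, 1R2, 2R0, 2R1, 2R2
Branch closes: q and ¬q both at 2.
Every branch of the negation's tableau closes; the branch above is one of them.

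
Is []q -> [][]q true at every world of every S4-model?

Tableau for the negation ~([]q -> [][]q):
1. ~([]q -> [][]q), w0
2. []q, w0   [~->-rule on 1]
3. ~[][]q, w0   [~->-rule on 1]
4. q, w0   [[]-rule on 2 via w0Rw0]
5. ~[]q, w1   [~[]-rule on 3: fresh world w1, w0Rw1]
6. q, w1   [[]-rule on 2 via w0Rw1]
7. ~q, w2   [~[]-rule on 5: fresh world w2, w1Rw2]
8. q, w2   [[]-rule on 2 via w0Rw2]
Accessibility: w0Rw0, w0Rw1, w0Rw2, w1Rw1, w1Rw2, w2Rw2
Branch closes: q and ~q both at w2.
Every branch of the negation's tableau closes; the branch above is one of them.

Yes, valid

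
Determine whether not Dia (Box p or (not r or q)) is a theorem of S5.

Tableau for the negation Dia (Box p or (not r or q)):
1. Dia (Box p or (not r or q)), w0
2. Box p or (not r or q), w1
3. not r or q, w1
4. q, w1
Accessibility: w0Rw0, w0Rw1, w1Rw0, w1Rw1
The negation has an open branch (countermodel exists).

Not valid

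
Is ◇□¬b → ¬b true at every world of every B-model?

Yes, valid

Tableau for the negation ¬(◇□¬b → ¬b):
1. ¬(◇□¬b → ¬b), 0
2. ◇□¬b, 0
3. b, 0
4. □¬b, 1
5. ¬b, 0
Accessibility: 0R0, 0R1, 1R0, 1R1
Branch closes: b and ¬b both at 0.
All branches of the negation close; one closing branch shown above.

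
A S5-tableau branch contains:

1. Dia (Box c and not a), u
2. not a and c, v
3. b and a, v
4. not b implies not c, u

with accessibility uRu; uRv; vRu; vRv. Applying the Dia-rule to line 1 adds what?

a fresh world w with uRw, and Box c and not a at w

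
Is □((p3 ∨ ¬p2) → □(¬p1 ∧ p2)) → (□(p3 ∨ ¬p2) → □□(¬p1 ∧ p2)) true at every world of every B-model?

Tableau for the negation ¬(□((p3 ∨ ¬p2) → □(¬p1 ∧ p2)) → (□(p3 ∨ ¬p2) → □□(¬p1 ∧ p2))):
1. ¬(□((p3 ∨ ¬p2) → □(¬p1 ∧ p2)) → (□(p3 ∨ ¬p2) → □□(¬p1 ∧ p2))), w0
2. □((p3 ∨ ¬p2) → □(¬p1 ∧ p2)), w0
3. ¬(□(p3 ∨ ¬p2) → □□(¬p1 ∧ p2)), w0
4. □(p3 ∨ ¬p2), w0
5. ¬□□(¬p1 ∧ p2), w0
6. (p3 ∨ ¬p2) → □(¬p1 ∧ p2), w0
7. p3 ∨ ¬p2, w0
8. □(¬p1 ∧ p2), w0
9. ¬p1 ∧ p2, w0
10. ¬p1, w0
11. p2, w0
12. p3, w0
13. ¬□(¬p1 ∧ p2), w1
14. (p3 ∨ ¬p2) → □(¬p1 ∧ p2), w1
15. p3 ∨ ¬p2, w1
16. ¬p1 ∧ p2, w1
17. ¬p1, w1
18. p2, w1
19. □(¬p1 ∧ p2), w1
20. p3, w1
21. ¬(¬p1 ∧ p2), w2
22. ¬p1 ∧ p2, w2
23. ¬p1, w2
24. p2, w2
25. ¬p2, w2
Accessibility: w0Rw0, w0Rw1, w1Rw0, w1Rw1, w1Rw2, w2Rw1, w2Rw2
Branch closes: p2 and ¬p2 both at w2.
All branches of the negation close; one closing branch shown above.

Valid in B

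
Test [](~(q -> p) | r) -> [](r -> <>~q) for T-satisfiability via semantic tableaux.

1. [](~(q -> p) | r) -> [](r -> <>~q), 0
2. [](r -> <>~q), 0   [->-rule on 1 (branches; this branch)]
3. r -> <>~q, 0   [[]-rule on 2 via 0R0]
4. <>~q, 0   [->-rule on 3 (branches; this branch)]
5. ~q, 1   [<>-rule on 4: fresh world 1, 0R1]
6. r -> <>~q, 1   [[]-rule on 2 via 0R1]
7. <>~q, 1   [->-rule on 6 (branches; this branch)]
8. ~q, 2   [<>-rule on 7: fresh world 2, 1R2]
Accessibility: 0R0, 0R1, 1R1, 1R2, 2R2

Satisfiable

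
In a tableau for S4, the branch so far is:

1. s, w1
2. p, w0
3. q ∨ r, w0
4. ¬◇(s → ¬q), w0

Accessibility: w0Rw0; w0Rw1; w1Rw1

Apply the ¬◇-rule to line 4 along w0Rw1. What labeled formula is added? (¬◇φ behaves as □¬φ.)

¬◇φ behaves as □¬φ: propagate the negated body to each accessible world.

¬(s → ¬q), w1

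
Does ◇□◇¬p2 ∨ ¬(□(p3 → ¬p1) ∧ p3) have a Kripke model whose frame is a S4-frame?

Yes, satisfiable

1. ◇□◇¬p2 ∨ ¬(□(p3 → ¬p1) ∧ p3), u
2. ¬(□(p3 → ¬p1) ∧ p3), u
3. ¬p3, u
Accessibility: uRu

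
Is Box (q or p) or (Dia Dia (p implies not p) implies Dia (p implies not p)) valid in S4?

Yes, valid

Tableau for the negation not (Box (q or p) or (Dia Dia (p implies not p) implies Dia (p implies not p))):
1. not (Box (q or p) or (Dia Dia (p implies not p) implies Dia (p implies not p))), u
2. not Box (q or p), u
3. not (Dia Dia (p implies not p) implies Dia (p implies not p)), u
4. Dia Dia (p implies not p), u
5. not Dia (p implies not p), u
6. not (p implies not p), u
7. p, u
8. not (q or p), v
9. not q, v
10. not p, v
11. not (p implies not p), v
12. p, v
Accessibility: uRu, uRv, vRv
Branch closes: p and not p both at v.
Every branch of the negation's tableau closes; the branch above is one of them.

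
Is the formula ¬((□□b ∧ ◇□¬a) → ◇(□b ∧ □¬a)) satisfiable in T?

1. ¬((□□b ∧ ◇□¬a) → ◇(□b ∧ □¬a)), w0
2. □□b ∧ ◇□¬a, w0
3. ¬◇(□b ∧ □¬a), w0
4. □□b, w0
5. ◇□¬a, w0
6. ¬(□b ∧ □¬a), w0
7. □b, w0
8. b, w0
9. ¬□¬a, w0
10. □¬a, w1
11. ¬(□b ∧ □¬a), w1
12. □b, w1
13. b, w1
14. ¬a, w1
15. ¬□b, w1
16. a, w2
17. ¬(□b ∧ □¬a), w2
18. □b, w2
19. b, w2
20. ¬□¬a, w2
21. ¬b, w3
22. ¬a, w3
23. b, w3
Accessibility: w0Rw0, w0Rw1, w0Rw2, w1Rw1, w1Rw3, w2Rw2, w3Rw3
Branch closes: b and ¬b both at w3.
(One branch shown.) All branches close.

Unsatisfiable (every branch closes)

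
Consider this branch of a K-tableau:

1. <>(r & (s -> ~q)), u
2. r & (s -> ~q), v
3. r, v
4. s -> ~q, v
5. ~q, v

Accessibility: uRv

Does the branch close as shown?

No, open

No world carries both an atom and its negation.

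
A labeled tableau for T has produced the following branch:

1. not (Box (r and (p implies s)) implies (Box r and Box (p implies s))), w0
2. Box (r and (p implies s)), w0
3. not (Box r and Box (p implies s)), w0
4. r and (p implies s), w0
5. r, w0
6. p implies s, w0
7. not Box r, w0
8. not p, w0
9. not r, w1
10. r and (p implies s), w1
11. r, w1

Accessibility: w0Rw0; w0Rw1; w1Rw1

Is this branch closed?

Yes, closed

Both r and not r appear at w1.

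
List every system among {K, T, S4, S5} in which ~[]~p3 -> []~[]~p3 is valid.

S4-tableau for the negation ~(~[]~p3 -> []~[]~p3):
1. ~(~[]~p3 -> []~[]~p3), w0
2. ~[]~p3, w0   [~->-rule on 1]
3. ~[]~[]~p3, w0   [~->-rule on 1]
4. p3, w1   [~[]-rule on 2: fresh world w1, w0Rw1]
5. []~p3, w2   [~[]-rule on 3: fresh world w2, w0Rw2]
6. ~p3, w2   [[]-rule on 5 via w2Rw2]
Accessibility: w0Rw0, w0Rw1, w0Rw2, w1Rw1, w2Rw2
Complete open branch: countermodel on an S4-frame, so not valid in S4, nor in K, T (the same frame is also a K-frame and a T-frame).
S5-tableau for the negation ~(~[]~p3 -> []~[]~p3):
1. ~(~[]~p3 -> []~[]~p3), w0
2. ~[]~p3, w0   [~->-rule on 1]
3. ~[]~[]~p3, w0   [~->-rule on 1]
4. p3, w1   [~[]-rule on 2: fresh world w1, w0Rw1]
5. []~p3, w2   [~[]-rule on 3: fresh world w2, w0Rw2]
6. ~p3, w0   [[]-rule on 5 via w2Rw0]
7. ~p3, w1   [[]-rule on 5 via w2Rw1]
Accessibility: w0Rw0, w0Rw1, w0Rw2, w1Rw0, w1Rw1, w1Rw2, w2Rw0, w2Rw1, w2Rw2
Branch closes: p3 and ~p3 both at w1.
Every branch closes (one shown): valid in S5.

S5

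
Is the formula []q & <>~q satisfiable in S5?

1. []q & <>~q, u
2. []q, u
3. <>~q, u
4. q, u
5. ~q, v
6. q, v
Accessibility: uRu, uRv, vRu, vRv
Branch closes: q and ~q both at v.
Every branch closes; the branch above is one of them.

No, unsatisfiable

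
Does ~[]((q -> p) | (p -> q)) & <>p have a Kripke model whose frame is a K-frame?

Unsatisfiable

1. ~[]((q -> p) | (p -> q)) & <>p, u
2. ~[]((q -> p) | (p -> q)), u
3. <>p, u
4. ~((q -> p) | (p -> q)), v
5. ~(q -> p), v
6. ~(p -> q), v
7. q, v
8. ~p, v
9. p, v
10. ~q, v
Accessibility: uRv
Branch closes: p and ~p both at v.
All branches of the tableau close; one closing branch shown above.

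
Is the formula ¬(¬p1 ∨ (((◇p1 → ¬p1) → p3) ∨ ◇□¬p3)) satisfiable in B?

Unsatisfiable

1. ¬(¬p1 ∨ (((◇p1 → ¬p1) → p3) ∨ ◇□¬p3)), u
2. p1, u
3. ¬(((◇p1 → ¬p1) → p3) ∨ ◇□¬p3), u
4. ¬((◇p1 → ¬p1) → p3), u
5. ¬◇□¬p3, u
6. ◇p1 → ¬p1, u
7. ¬p3, u
8. ¬□¬p3, u
9. ¬◇p1, u
10. ¬p1, u
Accessibility: uRu
Branch closes: p1 and ¬p1 both at u.
All branches of the tableau close; one closing branch shown above.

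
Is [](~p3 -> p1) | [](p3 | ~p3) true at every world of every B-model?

Valid

Tableau for the negation ~([](~p3 -> p1) | [](p3 | ~p3)):
1. ~([](~p3 -> p1) | [](p3 | ~p3)), w0
2. ~[](~p3 -> p1), w0
3. ~[](p3 | ~p3), w0
4. ~(~p3 -> p1), w1
5. ~p3, w1
6. ~p1, w1
7. ~(p3 | ~p3), w2
8. ~p3, w2
9. p3, w2
Accessibility: w0Rw0, w0Rw1, w0Rw2, w1Rw0, w1Rw1, w2Rw0, w2Rw2
Branch closes: p3 and ~p3 both at w2.
Every branch of the negation's tableau closes; the branch above is one of them.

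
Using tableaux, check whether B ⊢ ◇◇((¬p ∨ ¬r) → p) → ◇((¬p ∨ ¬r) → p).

Tableau for the negation ¬(◇◇((¬p ∨ ¬r) → p) → ◇((¬p ∨ ¬r) → p)):
1. ¬(◇◇((¬p ∨ ¬r) → p) → ◇((¬p ∨ ¬r) → p)), w0
2. ◇◇((¬p ∨ ¬r) → p), w0   [¬→-rule on 1]
3. ¬◇((¬p ∨ ¬r) → p), w0   [¬→-rule on 1]
4. ¬((¬p ∨ ¬r) → p), w0   [¬◇-rule on 3 via w0Rw0]
5. ¬p ∨ ¬r, w0   [¬→-rule on 4]
6. ¬p, w0   [¬→-rule on 4]
7. ¬r, w0   [∨-rule on 5 (branches; this branch)]
8. ◇((¬p ∨ ¬r) → p), w1   [◇-rule on 2: fresh world w1, w0Rw1]
9. ¬((¬p ∨ ¬r) → p), w1   [¬◇-rule on 3 via w0Rw1]
10. ¬p ∨ ¬r, w1   [¬→-rule on 9]
11. ¬p, w1   [¬→-rule on 9]
12. ¬r, w1   [∨-rule on 10 (branches; this branch)]
13. (¬p ∨ ¬r) → p, w2   [◇-rule on 8: fresh world w2, w1Rw2]
14. p, w2   [→-rule on 13 (branches; this branch)]
Accessibility: w0Rw0, w0Rw1, w1Rw0, w1Rw1, w1Rw2, w2Rw1, w2Rw2
The negation has an open branch (countermodel exists).

Not valid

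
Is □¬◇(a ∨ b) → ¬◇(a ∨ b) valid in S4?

Valid in S4

Tableau for the negation ¬(□¬◇(a ∨ b) → ¬◇(a ∨ b)):
1. ¬(□¬◇(a ∨ b) → ¬◇(a ∨ b)), u
2. □¬◇(a ∨ b), u
3. ◇(a ∨ b), u
4. ¬◇(a ∨ b), u
5. ¬(a ∨ b), u
6. ¬a, u
7. ¬b, u
8. a ∨ b, v
9. ¬◇(a ∨ b), v
10. ¬(a ∨ b), v
11. ¬a, v
12. ¬b, v
13. b, v
Accessibility: uRu, uRv, vRv
Branch closes: b and ¬b both at v.
All branches of the negation close; one closing branch shown above.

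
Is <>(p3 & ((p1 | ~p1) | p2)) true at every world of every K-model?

Tableau for the negation ~<>(p3 & ((p1 | ~p1) | p2)):
1. ~<>(p3 & ((p1 | ~p1) | p2)), 0
The negation has an open branch (countermodel exists).

Invalid (countermodel exists)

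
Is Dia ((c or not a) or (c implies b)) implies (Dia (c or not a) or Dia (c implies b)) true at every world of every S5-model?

Tableau for the negation not (Dia ((c or not a) or (c implies b)) implies (Dia (c or not a) or Dia (c implies b))):
1. not (Dia ((c or not a) or (c implies b)) implies (Dia (c or not a) or Dia (c implies b))), w0
2. Dia ((c or not a) or (c implies b)), w0   [neg-implies-rule on 1]
3. not (Dia (c or not a) or Dia (c implies b)), w0   [neg-implies-rule on 1]
4. not Dia (c or not a), w0   [neg-or-rule on 3]
5. not Dia (c implies b), w0   [neg-or-rule on 3]
6. not (c or not a), w0   [neg-Dia-rule on 4 via w0Rw0]
7. not c, w0   [neg-or-rule on 6]
8. a, w0   [neg-or-rule on 6]
9. not (c implies b), w0   [neg-Dia-rule on 5 via w0Rw0]
10. c, w0   [neg-implies-rule on 9]
11. not b, w0   [neg-implies-rule on 9]
Accessibility: w0Rw0
Branch closes: c and not c both at w0.
All branches of the negation close; one closing branch shown above.

Valid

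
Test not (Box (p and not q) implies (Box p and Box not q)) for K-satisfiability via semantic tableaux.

No, unsatisfiable

1. not (Box (p and not q) implies (Box p and Box not q)), 0
2. Box (p and not q), 0
3. not (Box p and Box not q), 0
4. not Box not q, 0
5. q, 1
6. p and not q, 1
7. p, 1
8. not q, 1
Accessibility: 0R1
Branch closes: q and not q both at 1.
Every branch closes; the branch above is one of them.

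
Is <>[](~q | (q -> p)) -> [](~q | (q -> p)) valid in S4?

Not valid

Tableau for the negation ~(<>[](~q | (q -> p)) -> [](~q | (q -> p))):
1. ~(<>[](~q | (q -> p)) -> [](~q | (q -> p))), 0
2. <>[](~q | (q -> p)), 0   [~->-rule on 1]
3. ~[](~q | (q -> p)), 0   [~->-rule on 1]
4. [](~q | (q -> p)), 1   [<>-rule on 2: fresh world 1, 0R1]
5. ~q | (q -> p), 1   [[]-rule on 4 via 1R1]
6. q -> p, 1   [|-rule on 5 (branches; this branch)]
7. p, 1   [->-rule on 6 (branches; this branch)]
8. ~(~q | (q -> p)), 2   [~[]-rule on 3: fresh world 2, 0R2]
9. q, 2   [~|-rule on 8]
10. ~(q -> p), 2   [~|-rule on 8]
11. ~p, 2   [~->-rule on 10]
Accessibility: 0R0, 0R1, 0R2, 1R1, 2R2
The negation has an open branch (countermodel exists).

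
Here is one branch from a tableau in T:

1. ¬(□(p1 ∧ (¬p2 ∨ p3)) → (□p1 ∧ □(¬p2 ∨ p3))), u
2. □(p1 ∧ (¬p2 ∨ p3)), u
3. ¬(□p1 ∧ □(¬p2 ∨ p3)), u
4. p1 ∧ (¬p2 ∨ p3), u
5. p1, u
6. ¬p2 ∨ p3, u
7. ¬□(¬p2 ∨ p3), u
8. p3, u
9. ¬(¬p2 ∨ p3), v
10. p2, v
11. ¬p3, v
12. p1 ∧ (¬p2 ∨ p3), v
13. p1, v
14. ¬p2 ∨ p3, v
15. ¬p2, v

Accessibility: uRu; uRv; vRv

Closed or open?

Both p2 and ¬p2 appear at v.

Yes, closed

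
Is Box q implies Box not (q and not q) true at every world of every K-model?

Valid

Tableau for the negation not (Box q implies Box not (q and not q)):
1. not (Box q implies Box not (q and not q)), 0
2. Box q, 0   [neg-implies-rule on 1]
3. not Box not (q and not q), 0   [neg-implies-rule on 1]
4. q and not q, 1   [neg-Box-rule on 3: fresh world 1, 0R1]
5. q, 1   [and-rule on 4]
6. not q, 1   [and-rule on 4]
Accessibility: 0R1
Branch closes: q and not q both at 1.
Every branch of the negation's tableau closes; the branch above is one of them.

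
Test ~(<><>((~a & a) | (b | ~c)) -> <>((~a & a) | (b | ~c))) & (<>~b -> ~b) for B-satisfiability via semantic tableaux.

Yes, satisfiable

1. ~(<><>((~a & a) | (b | ~c)) -> <>((~a & a) | (b | ~c))) & (<>~b -> ~b), w0
2. ~(<><>((~a & a) | (b | ~c)) -> <>((~a & a) | (b | ~c))), w0   [&-rule on 1]
3. <>~b -> ~b, w0   [&-rule on 1]
4. <><>((~a & a) | (b | ~c)), w0   [~->-rule on 2]
5. ~<>((~a & a) | (b | ~c)), w0   [~->-rule on 2]
6. ~((~a & a) | (b | ~c)), w0   [~<>-rule on 5 via w0Rw0]
7. ~(~a & a), w0   [~|-rule on 6]
8. ~(b | ~c), w0   [~|-rule on 6]
9. ~b, w0   [~|-rule on 8]
10. c, w0   [~|-rule on 8]
11. ~a, w0   [~&-rule on 7 (branches; this branch)]
12. <>((~a & a) | (b | ~c)), w1   [<>-rule on 4: fresh world w1, w0Rw1]
13. ~((~a & a) | (b | ~c)), w1   [~<>-rule on 5 via w0Rw1]
14. ~(~a & a), w1   [~|-rule on 13]
15. ~(b | ~c), w1   [~|-rule on 13]
16. ~b, w1   [~|-rule on 15]
17. c, w1   [~|-rule on 15]
18. ~a, w1   [~&-rule on 14 (branches; this branch)]
19. (~a & a) | (b | ~c), w2   [<>-rule on 12: fresh world w2, w1Rw2]
20. b | ~c, w2   [|-rule on 19 (branches; this branch)]
21. ~c, w2   [|-rule on 20 (branches; this branch)]
Accessibility: w0Rw0, w0Rw1, w1Rw0, w1Rw1, w1Rw2, w2Rw1, w2Rw2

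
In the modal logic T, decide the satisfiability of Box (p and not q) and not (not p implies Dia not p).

1. Box (p and not q) and not (not p implies Dia not p), w0
2. Box (p and not q), w0
3. not (not p implies Dia not p), w0
4. not p, w0
5. not Dia not p, w0
6. p and not q, w0
7. p, w0
8. not q, w0
Accessibility: w0Rw0
Branch closes: p and not p both at w0.
All branches of the tableau close; one closing branch shown above.

Unsatisfiable (every branch closes)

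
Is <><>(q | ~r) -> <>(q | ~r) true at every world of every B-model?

Tableau for the negation ~(<><>(q | ~r) -> <>(q | ~r)):
1. ~(<><>(q | ~r) -> <>(q | ~r)), w0
2. <><>(q | ~r), w0
3. ~<>(q | ~r), w0
4. ~(q | ~r), w0
5. ~q, w0
6. r, w0
7. <>(q | ~r), w1
8. ~(q | ~r), w1
9. ~q, w1
10. r, w1
11. q | ~r, w2
12. ~r, w2
Accessibility: w0Rw0, w0Rw1, w1Rw0, w1Rw1, w1Rw2, w2Rw1, w2Rw2
The negation has an open branch (countermodel exists).

No, not valid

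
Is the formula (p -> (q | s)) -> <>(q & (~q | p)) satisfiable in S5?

1. (p -> (q | s)) -> <>(q & (~q | p)), 0
2. <>(q & (~q | p)), 0   [->-rule on 1 (branches; this branch)]
3. q & (~q | p), 1   [<>-rule on 2: fresh world 1, 0R1]
4. q, 1   [&-rule on 3]
5. ~q | p, 1   [&-rule on 3]
6. p, 1   [|-rule on 5 (branches; this branch)]
Accessibility: 0R0, 0R1, 1R0, 1R1

Satisfiable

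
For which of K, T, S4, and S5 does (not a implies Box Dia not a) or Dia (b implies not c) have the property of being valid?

S5-tableau for the negation not ((not a implies Box Dia not a) or Dia (b implies not c)):
1. not ((not a implies Box Dia not a) or Dia (b implies not c)), w0
2. not (not a implies Box Dia not a), w0
3. not Dia (b implies not c), w0
4. not a, w0
5. not Box Dia not a, w0
6. not (b implies not c), w0
7. b, w0
8. c, w0
9. not Dia not a, w1
10. not (b implies not c), w1
11. b, w1
12. c, w1
13. a, w0
Accessibility: w0Rw0, w0Rw1, w1Rw0, w1Rw1
Branch closes: a and not a both at w0.
Every branch closes (one shown): valid in S5.
S4-tableau for the negation not ((not a implies Box Dia not a) or Dia (b implies not c)):
1. not ((not a implies Box Dia not a) or Dia (b implies not c)), w0
2. not (not a implies Box Dia not a), w0
3. not Dia (b implies not c), w0
4. not a, w0
5. not Box Dia not a, w0
6. not (b implies not c), w0
7. b, w0
8. c, w0
9. not Dia not a, w1
10. not (b implies not c), w1
11. b, w1
12. c, w1
13. a, w1
Accessibility: w0Rw0, w0Rw1, w1Rw1
Complete open branch: countermodel on an S4-frame, so not valid in S4, nor in K, T (the same frame is also a K-frame and a T-frame).

S5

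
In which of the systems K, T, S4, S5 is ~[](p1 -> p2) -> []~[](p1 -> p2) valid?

S4-tableau for the negation ~(~[](p1 -> p2) -> []~[](p1 -> p2)):
1. ~(~[](p1 -> p2) -> []~[](p1 -> p2)), w0
2. ~[](p1 -> p2), w0
3. ~[]~[](p1 -> p2), w0
4. ~(p1 -> p2), w1
5. p1, w1
6. ~p2, w1
7. [](p1 -> p2), w2
8. p1 -> p2, w2
9. p2, w2
Accessibility: w0Rw0, w0Rw1, w0Rw2, w1Rw1, w2Rw2
Complete open branch: countermodel on an S4-frame, so not valid in S4, nor in K, T (the same frame is also a K-frame and a T-frame).
S5-tableau for the negation ~(~[](p1 -> p2) -> []~[](p1 -> p2)):
1. ~(~[](p1 -> p2) -> []~[](p1 -> p2)), w0
2. ~[](p1 -> p2), w0
3. ~[]~[](p1 -> p2), w0
4. ~(p1 -> p2), w1
5. p1, w1
6. ~p2, w1
7. [](p1 -> p2), w2
8. p1 -> p2, w0
9. p1 -> p2, w1
10. p1 -> p2, w2
11. p2, w0
12. p2, w1
Accessibility: w0Rw0, w0Rw1, w0Rw2, w1Rw0, w1Rw1, w1Rw2, w2Rw0, w2Rw1, w2Rw2
Branch closes: p2 and ~p2 both at w1.
Every branch closes (one shown): valid in S5.

S5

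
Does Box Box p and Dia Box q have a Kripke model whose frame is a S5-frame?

Yes, satisfiable

1. Box Box p and Dia Box q, 0
2. Box Box p, 0   [and-rule on 1]
3. Dia Box q, 0   [and-rule on 1]
4. Box p, 0   [Box-rule on 2 via 0R0]
5. p, 0   [Box-rule on 4 via 0R0]
6. Box q, 1   [Dia-rule on 3: fresh world 1, 0R1]
7. Box p, 1   [Box-rule on 2 via 0R1]
8. p, 1   [Box-rule on 4 via 0R1]
9. q, 0   [Box-rule on 6 via 1R0]
10. q, 1   [Box-rule on 6 via 1R1]
Accessibility: 0R0, 0R1, 1R0, 1R1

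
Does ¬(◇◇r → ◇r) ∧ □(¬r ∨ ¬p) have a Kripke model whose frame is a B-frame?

Satisfiable (open branch found)

1. ¬(◇◇r → ◇r) ∧ □(¬r ∨ ¬p), 0
2. ¬(◇◇r → ◇r), 0
3. □(¬r ∨ ¬p), 0
4. ◇◇r, 0
5. ¬◇r, 0
6. ¬r ∨ ¬p, 0
7. ¬r, 0
8. ¬p, 0
9. ◇r, 1
10. ¬r ∨ ¬p, 1
11. ¬r, 1
12. ¬p, 1
13. r, 2
Accessibility: 0R0, 0R1, 1R0, 1R1, 1R2, 2R1, 2R2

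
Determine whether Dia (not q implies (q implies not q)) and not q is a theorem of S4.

Invalid (countermodel exists)

Tableau for the negation not (Dia (not q implies (q implies not q)) and not q):
1. not (Dia (not q implies (q implies not q)) and not q), w0
2. q, w0   [neg-and-rule on 1 (branches; this branch)]
Accessibility: w0Rw0
The negation has an open branch (countermodel exists).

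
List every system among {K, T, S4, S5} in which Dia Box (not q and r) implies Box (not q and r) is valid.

S5

S4-tableau for the negation not (Dia Box (not q and r) implies Box (not q and r)):
1. not (Dia Box (not q and r) implies Box (not q and r)), 0
2. Dia Box (not q and r), 0
3. not Box (not q and r), 0
4. Box (not q and r), 1
5. not q and r, 1
6. not q, 1
7. r, 1
8. not (not q and r), 2
9. not r, 2
Accessibility: 0R0, 0R1, 0R2, 1R1, 2R2
Complete open branch: countermodel on an S4-frame, so not valid in S4, nor in K, T (the same frame is also a K-frame and a T-frame).
S5-tableau for the negation not (Dia Box (not q and r) implies Box (not q and r)):
1. not (Dia Box (not q and r) implies Box (not q and r)), 0
2. Dia Box (not q and r), 0
3. not Box (not q and r), 0
4. Box (not q and r), 1
5. not q and r, 0
6. not q, 0
7. r, 0
8. not q and r, 1
9. not q, 1
10. r, 1
11. not (not q and r), 2
12. not q and r, 2
13. not q, 2
14. r, 2
15. not r, 2
Accessibility: 0R0, 0R1, 0R2, 1R0, 1R1, 1R2, 2R0, 2R1, 2R2
Branch closes: r and not r both at 2.
Every branch closes (one shown): valid in S5.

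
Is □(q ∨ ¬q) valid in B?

Valid

Tableau for the negation ¬□(q ∨ ¬q):
1. ¬□(q ∨ ¬q), w0
2. ¬(q ∨ ¬q), w1   [¬□-rule on 1: fresh world w1, w0Rw1]
3. ¬q, w1   [¬∨-rule on 2]
4. q, w1   [¬∨-rule on 2]
Accessibility: w0Rw0, w0Rw1, w1Rw0, w1Rw1
Branch closes: q and ¬q both at w1.
All branches of the negation close; one closing branch shown above.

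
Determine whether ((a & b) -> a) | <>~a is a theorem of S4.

Yes, valid

Tableau for the negation ~(((a & b) -> a) | <>~a):
1. ~(((a & b) -> a) | <>~a), w0
2. ~((a & b) -> a), w0
3. ~<>~a, w0
4. a & b, w0
5. ~a, w0
6. a, w0
7. b, w0
Accessibility: w0Rw0
Branch closes: a and ~a both at w0.
All branches of the negation close; one closing branch shown above.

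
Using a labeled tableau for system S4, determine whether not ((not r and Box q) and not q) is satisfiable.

1. not ((not r and Box q) and not q), u
2. q, u   [neg-and-rule on 1 (branches; this branch)]
Accessibility: uRu

Yes, satisfiable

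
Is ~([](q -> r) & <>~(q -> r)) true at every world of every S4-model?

Valid in S4

Tableau for the negation [](q -> r) & <>~(q -> r):
1. [](q -> r) & <>~(q -> r), u
2. [](q -> r), u
3. <>~(q -> r), u
4. q -> r, u
5. r, u
6. ~(q -> r), v
7. q, v
8. ~r, v
9. q -> r, v
10. r, v
Accessibility: uRu, uRv, vRv
Branch closes: r and ~r both at v.
Every branch of the negation's tableau closes; the branch above is one of them.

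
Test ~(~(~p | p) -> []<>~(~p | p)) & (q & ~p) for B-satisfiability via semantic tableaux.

1. ~(~(~p | p) -> []<>~(~p | p)) & (q & ~p), 0
2. ~(~(~p | p) -> []<>~(~p | p)), 0
3. q & ~p, 0
4. ~(~p | p), 0
5. ~[]<>~(~p | p), 0
6. q, 0
7. ~p, 0
8. p, 0
Accessibility: 0R0
Branch closes: p and ~p both at 0.
(One branch shown.) All branches close.

No, unsatisfiable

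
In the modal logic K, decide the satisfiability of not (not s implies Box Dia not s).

1. not (not s implies Box Dia not s), u
2. not s, u   [neg-implies-rule on 1]
3. not Box Dia not s, u   [neg-implies-rule on 1]
4. not Dia not s, v   [neg-Box-rule on 3: fresh world v, uRv]
Accessibility: uRv

Satisfiable (open branch found)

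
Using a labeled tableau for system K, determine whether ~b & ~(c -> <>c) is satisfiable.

Yes, satisfiable

1. ~b & ~(c -> <>c), u
2. ~b, u
3. ~(c -> <>c), u
4. c, u
5. ~<>c, u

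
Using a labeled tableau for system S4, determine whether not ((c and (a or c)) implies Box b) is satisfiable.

1. not ((c and (a or c)) implies Box b), w0
2. c and (a or c), w0
3. not Box b, w0
4. c, w0
5. a or c, w0
6. not b, w1
Accessibility: w0Rw0, w0Rw1, w1Rw1

Yes, satisfiable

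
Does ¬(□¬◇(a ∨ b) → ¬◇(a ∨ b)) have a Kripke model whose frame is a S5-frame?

Unsatisfiable

1. ¬(□¬◇(a ∨ b) → ¬◇(a ∨ b)), u
2. □¬◇(a ∨ b), u   [¬→-rule on 1]
3. ◇(a ∨ b), u   [¬→-rule on 1]
4. ¬◇(a ∨ b), u   [□-rule on 2 via uRu]
5. ¬(a ∨ b), u   [¬◇-rule on 4 via uRu]
6. ¬a, u   [¬∨-rule on 5]
7. ¬b, u   [¬∨-rule on 5]
8. a ∨ b, v   [◇-rule on 3: fresh world v, uRv]
9. ¬◇(a ∨ b), v   [□-rule on 2 via uRv]
10. ¬(a ∨ b), v   [¬◇-rule on 4 via uRv]
11. ¬a, v   [¬∨-rule on 10]
12. ¬b, v   [¬∨-rule on 10]
13. b, v   [∨-rule on 8 (branches; this branch)]
Accessibility: uRu, uRv, vRu, vRv
Branch closes: b and ¬b both at v.
(One branch shown.) All branches close.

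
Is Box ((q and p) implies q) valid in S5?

Tableau for the negation not Box ((q and p) implies q):
1. not Box ((q and p) implies q), w0
2. not ((q and p) implies q), w1
3. q and p, w1
4. not q, w1
5. q, w1
6. p, w1
Accessibility: w0Rw0, w0Rw1, w1Rw0, w1Rw1
Branch closes: q and not q both at w1.
Every branch of the negation's tableau closes; the branch above is one of them.

Valid in S5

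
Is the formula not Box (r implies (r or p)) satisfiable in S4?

Unsatisfiable (every branch closes)

1. not Box (r implies (r or p)), u
2. not (r implies (r or p)), v
3. r, v
4. not (r or p), v
5. not r, v
6. not p, v
Accessibility: uRu, uRv, vRv
Branch closes: r and not r both at v.
Every branch closes; the branch above is one of them.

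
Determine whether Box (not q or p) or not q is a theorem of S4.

Tableau for the negation not (Box (not q or p) or not q):
1. not (Box (not q or p) or not q), w0
2. not Box (not q or p), w0   [neg-or-rule on 1]
3. q, w0   [neg-or-rule on 1]
4. not (not q or p), w1   [neg-Box-rule on 2: fresh world w1, w0Rw1]
5. q, w1   [neg-or-rule on 4]
6. not p, w1   [neg-or-rule on 4]
Accessibility: w0Rw0, w0Rw1, w1Rw1
The negation has an open branch (countermodel exists).

No, not valid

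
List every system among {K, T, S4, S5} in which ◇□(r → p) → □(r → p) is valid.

S4-tableau for the negation ¬(◇□(r → p) → □(r → p)):
1. ¬(◇□(r → p) → □(r → p)), 0
2. ◇□(r → p), 0
3. ¬□(r → p), 0
4. □(r → p), 1
5. r → p, 1
6. p, 1
7. ¬(r → p), 2
8. r, 2
9. ¬p, 2
Accessibility: 0R0, 0R1, 0R2, 1R1, 2R2
Complete open branch: countermodel on an S4-frame, so not valid in S4, nor in K, T (the same frame is also a K-frame and a T-frame).
S5-tableau for the negation ¬(◇□(r → p) → □(r → p)):
1. ¬(◇□(r → p) → □(r → p)), 0
2. ◇□(r → p), 0
3. ¬□(r → p), 0
4. □(r → p), 1
5. r → p, 0
6. r → p, 1
7. p, 0
8. p, 1
9. ¬(r → p), 2
10. r, 2
11. ¬p, 2
12. r → p, 2
13. p, 2
Accessibility: 0R0, 0R1, 0R2, 1R0, 1R1, 1R2, 2R0, 2R1, 2R2
Branch closes: p and ¬p both at 2.
Every branch closes (one shown): valid in S5.

S5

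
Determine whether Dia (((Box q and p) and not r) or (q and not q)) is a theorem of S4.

Invalid (countermodel exists)

Tableau for the negation not Dia (((Box q and p) and not r) or (q and not q)):
1. not Dia (((Box q and p) and not r) or (q and not q)), u
2. not (((Box q and p) and not r) or (q and not q)), u
3. not ((Box q and p) and not r), u
4. not (q and not q), u
5. r, u
6. q, u
Accessibility: uRu
The negation has an open branch (countermodel exists).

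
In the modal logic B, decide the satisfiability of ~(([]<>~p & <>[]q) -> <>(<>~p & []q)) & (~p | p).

No, unsatisfiable

1. ~(([]<>~p & <>[]q) -> <>(<>~p & []q)) & (~p | p), u
2. ~(([]<>~p & <>[]q) -> <>(<>~p & []q)), u
3. ~p | p, u
4. []<>~p & <>[]q, u
5. ~<>(<>~p & []q), u
6. []<>~p, u
7. <>[]q, u
8. ~(<>~p & []q), u
9. <>~p, u
10. p, u
11. ~[]q, u
12. []q, v
13. ~(<>~p & []q), v
14. <>~p, v
15. q, u
16. q, v
17. ~[]q, v
18. ~p, w
19. ~(<>~p & []q), w
20. <>~p, w
21. ~[]q, w
22. ~q, x
23. ~(<>~p & []q), x
24. <>~p, x
25. ~<>~p, x
26. p, x
27. ~p, y
28. q, y
29. ~q, z
30. q, z
Accessibility: uRu, uRv, uRw, uRx, vRu, vRv, vRy, vRz, wRu, wRw, xRu, xRx, yRv, yRy, zRv, zRz
Branch closes: q and ~q both at z.
(One branch shown.) All branches close.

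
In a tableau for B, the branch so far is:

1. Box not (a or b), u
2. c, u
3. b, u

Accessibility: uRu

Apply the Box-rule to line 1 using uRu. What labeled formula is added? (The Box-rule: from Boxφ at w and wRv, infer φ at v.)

not (a or b), u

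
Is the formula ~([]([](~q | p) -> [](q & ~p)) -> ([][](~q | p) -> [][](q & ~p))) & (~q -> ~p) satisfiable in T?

Unsatisfiable (every branch closes)

1. ~([]([](~q | p) -> [](q & ~p)) -> ([][](~q | p) -> [][](q & ~p))) & (~q -> ~p), u
2. ~([]([](~q | p) -> [](q & ~p)) -> ([][](~q | p) -> [][](q & ~p))), u
3. ~q -> ~p, u
4. []([](~q | p) -> [](q & ~p)), u
5. ~([][](~q | p) -> [][](q & ~p)), u
6. [][](~q | p), u
7. ~[][](q & ~p), u
8. [](~q | p) -> [](q & ~p), u
9. [](~q | p), u
10. ~q | p, u
11. ~p, u
12. ~[](~q | p), u
13. ~q, u
14. ~[](q & ~p), v
15. [](~q | p) -> [](q & ~p), v
16. [](~q | p), v
17. ~q | p, v
18. ~[](~q | p), v
19. p, v
20. ~(~q | p), w
21. q, w
22. ~p, w
23. [](~q | p) -> [](q & ~p), w
24. [](~q | p), w
25. ~q | p, w
26. [](q & ~p), w
27. q & ~p, w
28. p, w
Accessibility: uRu, uRv, uRw, vRv, wRw
Branch closes: p and ~p both at w.
All branches of the tableau close; one closing branch shown above.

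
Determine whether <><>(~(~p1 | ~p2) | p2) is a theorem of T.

Tableau for the negation ~<><>(~(~p1 | ~p2) | p2):
1. ~<><>(~(~p1 | ~p2) | p2), u
2. ~<>(~(~p1 | ~p2) | p2), u
3. ~(~(~p1 | ~p2) | p2), u
4. ~p1 | ~p2, u
5. ~p2, u
Accessibility: uRu
The negation has an open branch (countermodel exists).

No, not valid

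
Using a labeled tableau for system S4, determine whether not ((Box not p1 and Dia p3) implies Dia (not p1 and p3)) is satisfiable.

Unsatisfiable (every branch closes)

1. not ((Box not p1 and Dia p3) implies Dia (not p1 and p3)), 0
2. Box not p1 and Dia p3, 0
3. not Dia (not p1 and p3), 0
4. Box not p1, 0
5. Dia p3, 0
6. not (not p1 and p3), 0
7. not p1, 0
8. not p3, 0
9. p3, 1
10. not (not p1 and p3), 1
11. not p1, 1
12. not p3, 1
Accessibility: 0R0, 0R1, 1R1
Branch closes: p3 and not p3 both at 1.
All branches of the tableau close; one closing branch shown above.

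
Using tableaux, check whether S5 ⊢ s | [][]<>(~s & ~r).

Not valid

Tableau for the negation ~(s | [][]<>(~s & ~r)):
1. ~(s | [][]<>(~s & ~r)), 0
2. ~s, 0
3. ~[][]<>(~s & ~r), 0
4. ~[]<>(~s & ~r), 1
5. ~<>(~s & ~r), 2
6. ~(~s & ~r), 0
7. ~(~s & ~r), 1
8. ~(~s & ~r), 2
9. r, 0
10. r, 1
11. r, 2
Accessibility: 0R0, 0R1, 0R2, 1R0, 1R1, 1R2, 2R0, 2R1, 2R2
The negation has an open branch (countermodel exists).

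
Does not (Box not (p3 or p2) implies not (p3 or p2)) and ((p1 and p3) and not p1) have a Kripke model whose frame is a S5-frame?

Unsatisfiable (every branch closes)

1. not (Box not (p3 or p2) implies not (p3 or p2)) and ((p1 and p3) and not p1), u
2. not (Box not (p3 or p2) implies not (p3 or p2)), u   [and-rule on 1]
3. (p1 and p3) and not p1, u   [and-rule on 1]
4. Box not (p3 or p2), u   [neg-implies-rule on 2]
5. p3 or p2, u   [neg-implies-rule on 2]
6. p1 and p3, u   [and-rule on 3]
7. not p1, u   [and-rule on 3]
8. p1, u   [and-rule on 6]
9. p3, u   [and-rule on 6]
Accessibility: uRu
Branch closes: p1 and not p1 both at u.
Every branch closes; the branch above is one of them.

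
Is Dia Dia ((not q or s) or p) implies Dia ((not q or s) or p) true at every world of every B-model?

Tableau for the negation not (Dia Dia ((not q or s) or p) implies Dia ((not q or s) or p)):
1. not (Dia Dia ((not q or s) or p) implies Dia ((not q or s) or p)), 0
2. Dia Dia ((not q or s) or p), 0   [neg-implies-rule on 1]
3. not Dia ((not q or s) or p), 0   [neg-implies-rule on 1]
4. not ((not q or s) or p), 0   [neg-Dia-rule on 3 via 0R0]
5. not (not q or s), 0   [neg-or-rule on 4]
6. not p, 0   [neg-or-rule on 4]
7. q, 0   [neg-or-rule on 5]
8. not s, 0   [neg-or-rule on 5]
9. Dia ((not q or s) or p), 1   [Dia-rule on 2: fresh world 1, 0R1]
10. not ((not q or s) or p), 1   [neg-Dia-rule on 3 via 0R1]
11. not (not q or s), 1   [neg-or-rule on 10]
12. not p, 1   [neg-or-rule on 10]
13. q, 1   [neg-or-rule on 11]
14. not s, 1   [neg-or-rule on 11]
15. (not q or s) or p, 2   [Dia-rule on 9: fresh world 2, 1R2]
16. p, 2   [or-rule on 15 (branches; this branch)]
Accessibility: 0R0, 0R1, 1R0, 1R1, 1R2, 2R1, 2R2
The negation has an open branch (countermodel exists).

No, not valid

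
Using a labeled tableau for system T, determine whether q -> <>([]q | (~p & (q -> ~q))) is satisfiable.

1. q -> <>([]q | (~p & (q -> ~q))), u
2. <>([]q | (~p & (q -> ~q))), u
3. []q | (~p & (q -> ~q)), v
4. ~p & (q -> ~q), v
5. ~p, v
6. q -> ~q, v
7. ~q, v
Accessibility: uRu, uRv, vRv

Satisfiable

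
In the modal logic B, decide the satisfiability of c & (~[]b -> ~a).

1. c & (~[]b -> ~a), u
2. c, u   [&-rule on 1]
3. ~[]b -> ~a, u   [&-rule on 1]
4. ~a, u   [->-rule on 3 (branches; this branch)]
Accessibility: uRu

Satisfiable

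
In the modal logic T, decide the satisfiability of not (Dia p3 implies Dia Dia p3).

Unsatisfiable (every branch closes)

1. not (Dia p3 implies Dia Dia p3), u
2. Dia p3, u
3. not Dia Dia p3, u
4. not Dia p3, u
5. not p3, u
6. p3, v
7. not Dia p3, v
8. not p3, v
Accessibility: uRu, uRv, vRv
Branch closes: p3 and not p3 both at v.
(One branch shown.) All branches close.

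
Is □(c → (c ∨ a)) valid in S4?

Tableau for the negation ¬□(c → (c ∨ a)):
1. ¬□(c → (c ∨ a)), 0
2. ¬(c → (c ∨ a)), 1
3. c, 1
4. ¬(c ∨ a), 1
5. ¬c, 1
6. ¬a, 1
Accessibility: 0R0, 0R1, 1R1
Branch closes: c and ¬c both at 1.
Every branch of the negation's tableau closes; the branch above is one of them.

Valid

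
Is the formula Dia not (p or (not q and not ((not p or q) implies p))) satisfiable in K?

1. Dia not (p or (not q and not ((not p or q) implies p))), u
2. not (p or (not q and not ((not p or q) implies p))), v
3. not p, v
4. not (not q and not ((not p or q) implies p)), v
5. q, v
Accessibility: uRv

Satisfiable (open branch found)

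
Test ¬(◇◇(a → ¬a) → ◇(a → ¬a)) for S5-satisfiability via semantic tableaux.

1. ¬(◇◇(a → ¬a) → ◇(a → ¬a)), u
2. ◇◇(a → ¬a), u
3. ¬◇(a → ¬a), u
4. ¬(a → ¬a), u
5. a, u
6. ◇(a → ¬a), v
7. ¬(a → ¬a), v
8. a, v
9. a → ¬a, w
10. ¬(a → ¬a), w
11. a, w
12. ¬a, w
Accessibility: uRu, uRv, uRw, vRu, vRv, vRw, wRu, wRv, wRw
Branch closes: a and ¬a both at w.
All branches of the tableau close; one closing branch shown above.

Unsatisfiable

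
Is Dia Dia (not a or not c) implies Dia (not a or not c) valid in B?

Not valid

Tableau for the negation not (Dia Dia (not a or not c) implies Dia (not a or not c)):
1. not (Dia Dia (not a or not c) implies Dia (not a or not c)), u
2. Dia Dia (not a or not c), u
3. not Dia (not a or not c), u
4. not (not a or not c), u
5. a, u
6. c, u
7. Dia (not a or not c), v
8. not (not a or not c), v
9. a, v
10. c, v
11. not a or not c, w
12. not c, w
Accessibility: uRu, uRv, vRu, vRv, vRw, wRv, wRw
The negation has an open branch (countermodel exists).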